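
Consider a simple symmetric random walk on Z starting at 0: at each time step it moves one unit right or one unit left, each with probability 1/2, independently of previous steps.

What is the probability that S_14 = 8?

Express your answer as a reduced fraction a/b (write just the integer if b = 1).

To reach position 8 after 14 steps: need 11 steps of +1 and 3 of -1.
Favorable paths: C(14,11) = 364
Total paths: 2^14 = 16384
P = 364/16384 = 91/4096

Answer: 91/4096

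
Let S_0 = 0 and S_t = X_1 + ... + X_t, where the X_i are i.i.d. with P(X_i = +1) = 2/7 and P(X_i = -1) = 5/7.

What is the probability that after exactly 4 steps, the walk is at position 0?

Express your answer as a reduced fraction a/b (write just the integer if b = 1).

Answer: 600/2401

Derivation:
To be at 0 after 4 steps: need exactly 2 steps of +1 and 2 of -1.
Number of such sequences: C(4,2) = 6
Each has probability (2/7)^2 · (5/7)^2 = 100/2401
P = 6 · 100/2401 = 600/2401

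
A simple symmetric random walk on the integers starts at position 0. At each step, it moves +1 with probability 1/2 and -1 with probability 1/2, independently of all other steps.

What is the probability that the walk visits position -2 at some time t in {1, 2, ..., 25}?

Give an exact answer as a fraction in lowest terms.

Count via complement. Let g(t,s) = #length-t paths at position s with S_1..S_t all ≠ -2.
g(t,s) = g(t-1,s-1) + g(t-1,s+1) for s ≠ -2; g(t,-2) = 0.
t=0: g(0,0)=1
t=1: g(1,-1)=1 g(1,1)=1
t=2: g(2,0)=2 g(2,2)=1
t=3: g(3,-1)=2 g(3,1)=3 g(3,3)=1
t=4: g(4,0)=5 g(4,2)=4 g(4,4)=1
t=5: g(5,-1)=5 g(5,1)=9 g(5,3)=5 g(5,5)=1
t=6: g(6,0)=14 g(6,2)=14 g(6,4)=6 g(6,6)=1
t=7: g(7,-1)=14 g(7,1)=28 g(7,3)=20 g(7,5)=7 g(7,7)=1
t=8: g(8,0)=42 g(8,2)=48 g(8,4)=27 g(8,6)=8 g(8,8)=1
t=9: g(9,-1)=42 g(9,1)=90 g(9,3)=75 g(9,5)=35 g(9,7)=9 g(9,9)=1
t=10: g(10,0)=132 g(10,2)=165 g(10,4)=110 g(10,6)=44 g(10,8)=10 g(10,10)=1
t=11: g(11,-1)=132 g(11,1)=297 g(11,3)=275 g(11,5)=154 g(11,7)=54 g(11,9)=11 g(11,11)=1
t=12: g(12,0)=429 g(12,2)=572 g(12,4)=429 g(12,6)=208 g(12,8)=65 g(12,10)=12 g(12,12)=1
t=13: g(13,-1)=429 g(13,1)=1001 g(13,3)=1001 g(13,5)=637 g(13,7)=273 g(13,9)=77 g(13,11)=13 g(13,13)=1
t=14: g(14,0)=1430 g(14,2)=2002 g(14,4)=1638 g(14,6)=910 g(14,8)=350 g(14,10)=90 g(14,12)=14 g(14,14)=1
t=15: g(15,-1)=1430 g(15,1)=3432 g(15,3)=3640 g(15,5)=2548 g(15,7)=1260 g(15,9)=440 g(15,11)=104 g(15,13)=15 g(15,15)=1
t=16: g(16,0)=4862 g(16,2)=7072 g(16,4)=6188 g(16,6)=3808 g(16,8)=1700 g(16,10)=544 g(16,12)=119 g(16,14)=16 g(16,16)=1
t=17: g(17,-1)=4862 g(17,1)=11934 g(17,3)=13260 g(17,5)=9996 g(17,7)=5508 g(17,9)=2244 g(17,11)=663 g(17,13)=135 g(17,15)=17 g(17,17)=1
t=18: g(18,0)=16796 g(18,2)=25194 g(18,4)=23256 g(18,6)=15504 g(18,8)=7752 g(18,10)=2907 g(18,12)=798 g(18,14)=152 g(18,16)=18 g(18,18)=1
t=19: g(19,-1)=16796 g(19,1)=41990 g(19,3)=48450 g(19,5)=38760 g(19,7)=23256 g(19,9)=10659 g(19,11)=3705 g(19,13)=950 g(19,15)=170 g(19,17)=19 g(19,19)=1
t=20: g(20,0)=58786 g(20,2)=90440 g(20,4)=87210 g(20,6)=62016 g(20,8)=33915 g(20,10)=14364 g(20,12)=4655 g(20,14)=1120 g(20,16)=189 g(20,18)=20 g(20,20)=1
t=21: g(21,-1)=58786 g(21,1)=149226 g(21,3)=177650 g(21,5)=149226 g(21,7)=95931 g(21,9)=48279 g(21,11)=19019 g(21,13)=5775 g(21,15)=1309 g(21,17)=209 g(21,19)=21 g(21,21)=1
t=22: g(22,0)=208012 g(22,2)=326876 g(22,4)=326876 g(22,6)=245157 g(22,8)=144210 g(22,10)=67298 g(22,12)=24794 g(22,14)=7084 g(22,16)=1518 g(22,18)=230 g(22,20)=22 g(22,22)=1
t=23: g(23,-1)=208012 g(23,1)=534888 g(23,3)=653752 g(23,5)=572033 g(23,7)=389367 g(23,9)=211508 g(23,11)=92092 g(23,13)=31878 g(23,15)=8602 g(23,17)=1748 g(23,19)=252 g(23,21)=23 g(23,23)=1
t=24: g(24,0)=742900 g(24,2)=1188640 g(24,4)=1225785 g(24,6)=961400 g(24,8)=600875 g(24,10)=303600 g(24,12)=123970 g(24,14)=40480 g(24,16)=10350 g(24,18)=2000 g(24,20)=275 g(24,22)=24 g(24,24)=1
t=25: g(25,-1)=742900 g(25,1)=1931540 g(25,3)=2414425 g(25,5)=2187185 g(25,7)=1562275 g(25,9)=904475 g(25,11)=427570 g(25,13)=164450 g(25,15)=50830 g(25,17)=12350 g(25,19)=2275 g(25,21)=299 g(25,23)=25 g(25,25)=1
Paths never hitting -2: Σ_s g(25,s) = 10400600
Paths hitting -2: 2^25 - 10400600 = 23153832
P = 23153832/33554432 = 2894229/4194304

Answer: 2894229/4194304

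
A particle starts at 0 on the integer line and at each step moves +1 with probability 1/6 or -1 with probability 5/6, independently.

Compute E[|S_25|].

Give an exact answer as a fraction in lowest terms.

S_25 takes values m ≡ 1 (mod 2) with |m| ≤ 25; P(S_25=m) = C(25,(25+m)/2) · (1/6)^((25+m)/2) · (5/6)^((25-m)/2).
Distribution: P(S=-25)=298023223876953125/28430288029929701376, P(S=-23)=1490116119384765625/28430288029929701376, P(S=-21)=298023223876953125/2369190669160808448, P(S=-19)=1370906829833984375/7107572007482425344, P(S=-17)=3015995025634765625/14215144014964850688, P(S=-15)=844478607177734375/4738381338321616896, P(S=-13)=844478607177734375/7107572007482425344, P(S=-11)=458431243896484375/7107572007482425344, P(S=-9)=91686248779296875/3158920892214411264, P(S=-7)=311733245849609375/28430288029929701376, P(S=-5)=12469329833984375/3553786003741212672, P(S=-3)=1133575439453125/1184595334580404224, P(S=-1)=1587005615234375/7107572007482425344, P(S=1)=317401123046875/7107572007482425344, P(S=3)=9068603515625/1184595334580404224, P(S=5)=3990185546875/3553786003741212672, P(S=7)=3990185546875/28430288029929701376, P(S=9)=46943359375/3158920892214411264, P(S=11)=9388671875/7107572007482425344, P(S=13)=691796875/7107572007482425344, P(S=15)=27671875/4738381338321616896, P(S=17)=3953125/14215144014964850688, P(S=19)=71875/7107572007482425344, P(S=21)=625/2369190669160808448, P(S=23)=125/28430288029929701376, P(S=25)=1/28430288029929701376
E[|S_25|] = Σ_m |m|·P(S_25=m) = 19743431771072038975/1184595334580404224

Answer: 19743431771072038975/1184595334580404224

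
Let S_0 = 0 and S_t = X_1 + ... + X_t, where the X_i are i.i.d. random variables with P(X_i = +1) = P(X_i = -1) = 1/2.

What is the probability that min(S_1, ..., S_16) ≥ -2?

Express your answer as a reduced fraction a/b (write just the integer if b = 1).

Answer: 17875/32768

Derivation:
Let f(t,s) = #length-t paths at position s with S_1..S_t all ≥ -2.
f(t,s) = f(t-1,s-1) + f(t-1,s+1) for s ≥ -2; f(t,s) = 0 for s < -2.
t=0: f(0,0)=1
t=1: f(1,-1)=1 f(1,1)=1
t=2: f(2,-2)=1 f(2,0)=2 f(2,2)=1
t=3: f(3,-1)=3 f(3,1)=3 f(3,3)=1
t=4: f(4,-2)=3 f(4,0)=6 f(4,2)=4 f(4,4)=1
t=5: f(5,-1)=9 f(5,1)=10 f(5,3)=5 f(5,5)=1
t=6: f(6,-2)=9 f(6,0)=19 f(6,2)=15 f(6,4)=6 f(6,6)=1
t=7: f(7,-1)=28 f(7,1)=34 f(7,3)=21 f(7,5)=7 f(7,7)=1
t=8: f(8,-2)=28 f(8,0)=62 f(8,2)=55 f(8,4)=28 f(8,6)=8 f(8,8)=1
t=9: f(9,-1)=90 f(9,1)=117 f(9,3)=83 f(9,5)=36 f(9,7)=9 f(9,9)=1
t=10: f(10,-2)=90 f(10,0)=207 f(10,2)=200 f(10,4)=119 f(10,6)=45 f(10,8)=10 f(10,10)=1
t=11: f(11,-1)=297 f(11,1)=407 f(11,3)=319 f(11,5)=164 f(11,7)=55 f(11,9)=11 f(11,11)=1
t=12: f(12,-2)=297 f(12,0)=704 f(12,2)=726 f(12,4)=483 f(12,6)=219 f(12,8)=66 f(12,10)=12 f(12,12)=1
t=13: f(13,-1)=1001 f(13,1)=1430 f(13,3)=1209 f(13,5)=702 f(13,7)=285 f(13,9)=78 f(13,11)=13 f(13,13)=1
t=14: f(14,-2)=1001 f(14,0)=2431 f(14,2)=2639 f(14,4)=1911 f(14,6)=987 f(14,8)=363 f(14,10)=91 f(14,12)=14 f(14,14)=1
t=15: f(15,-1)=3432 f(15,1)=5070 f(15,3)=4550 f(15,5)=2898 f(15,7)=1350 f(15,9)=454 f(15,11)=105 f(15,13)=15 f(15,15)=1
t=16: f(16,-2)=3432 f(16,0)=8502 f(16,2)=9620 f(16,4)=7448 f(16,6)=4248 f(16,8)=1804 f(16,10)=559 f(16,12)=120 f(16,14)=16 f(16,16)=1
Σ_s f(16,s) = 35750
P = 35750/65536 = 17875/32768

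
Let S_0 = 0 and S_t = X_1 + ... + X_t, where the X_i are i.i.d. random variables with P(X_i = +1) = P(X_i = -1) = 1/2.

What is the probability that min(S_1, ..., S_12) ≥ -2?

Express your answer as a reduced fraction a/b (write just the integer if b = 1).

Answer: 627/1024

Derivation:
Let f(t,s) = #length-t paths at position s with S_1..S_t all ≥ -2.
f(t,s) = f(t-1,s-1) + f(t-1,s+1) for s ≥ -2; f(t,s) = 0 for s < -2.
t=0: f(0,0)=1
t=1: f(1,-1)=1 f(1,1)=1
t=2: f(2,-2)=1 f(2,0)=2 f(2,2)=1
t=3: f(3,-1)=3 f(3,1)=3 f(3,3)=1
t=4: f(4,-2)=3 f(4,0)=6 f(4,2)=4 f(4,4)=1
t=5: f(5,-1)=9 f(5,1)=10 f(5,3)=5 f(5,5)=1
t=6: f(6,-2)=9 f(6,0)=19 f(6,2)=15 f(6,4)=6 f(6,6)=1
t=7: f(7,-1)=28 f(7,1)=34 f(7,3)=21 f(7,5)=7 f(7,7)=1
t=8: f(8,-2)=28 f(8,0)=62 f(8,2)=55 f(8,4)=28 f(8,6)=8 f(8,8)=1
t=9: f(9,-1)=90 f(9,1)=117 f(9,3)=83 f(9,5)=36 f(9,7)=9 f(9,9)=1
t=10: f(10,-2)=90 f(10,0)=207 f(10,2)=200 f(10,4)=119 f(10,6)=45 f(10,8)=10 f(10,10)=1
t=11: f(11,-1)=297 f(11,1)=407 f(11,3)=319 f(11,5)=164 f(11,7)=55 f(11,9)=11 f(11,11)=1
t=12: f(12,-2)=297 f(12,0)=704 f(12,2)=726 f(12,4)=483 f(12,6)=219 f(12,8)=66 f(12,10)=12 f(12,12)=1
Σ_s f(12,s) = 2508
P = 2508/4096 = 627/1024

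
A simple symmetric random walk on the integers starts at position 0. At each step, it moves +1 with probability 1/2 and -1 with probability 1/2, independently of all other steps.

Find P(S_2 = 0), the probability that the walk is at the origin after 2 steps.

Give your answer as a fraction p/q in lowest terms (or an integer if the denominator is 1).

To return to 0 after 2 steps: need exactly 1 step of +1 and 1 of -1.
Favorable paths: C(2,1) = 2
Total paths: 2^2 = 4
P = 2/4 = 1/2

Answer: 1/2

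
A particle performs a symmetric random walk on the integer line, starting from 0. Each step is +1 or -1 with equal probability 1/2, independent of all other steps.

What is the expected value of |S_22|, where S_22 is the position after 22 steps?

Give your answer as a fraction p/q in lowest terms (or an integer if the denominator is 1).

S_22 takes values m ≡ 0 (mod 2) with |m| ≤ 22; P(S_22=m) = C(22,(22+m)/2)/2^22.
Total paths: 2^22 = 4194304
Distribution: P(S=-22)=1/4194304, P(S=-20)=22/4194304, P(S=-18)=231/4194304, P(S=-16)=1540/4194304, P(S=-14)=7315/4194304, P(S=-12)=26334/4194304, P(S=-10)=74613/4194304, P(S=-8)=170544/4194304, P(S=-6)=319770/4194304, P(S=-4)=497420/4194304, P(S=-2)=646646/4194304, P(S=0)=705432/4194304, P(S=2)=646646/4194304, P(S=4)=497420/4194304, P(S=6)=319770/4194304, P(S=8)=170544/4194304, P(S=10)=74613/4194304, P(S=12)=26334/4194304, P(S=14)=7315/4194304, P(S=16)=1540/4194304, P(S=18)=231/4194304, P(S=20)=22/4194304, P(S=22)=1/4194304
E[|S_22|] = Σ_m |m|·P(S_22=m) = 15519504/4194304 = 969969/262144

Answer: 969969/262144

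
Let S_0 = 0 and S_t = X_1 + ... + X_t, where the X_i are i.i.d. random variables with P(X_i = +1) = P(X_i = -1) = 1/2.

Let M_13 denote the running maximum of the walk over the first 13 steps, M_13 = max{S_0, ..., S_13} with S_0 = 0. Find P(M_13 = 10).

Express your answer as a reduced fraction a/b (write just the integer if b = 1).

Answer: 13/8192

Derivation:
Let M_13 = max(S_0,...,S_13). Use the reflection principle: for j ≥ 1, #{paths with M_13 ≥ j} = #{S_13 ≥ j} + #{S_13 ≥ j+1}.
By reflection, #{M_13 ≥ 10} = #{S_13 ≥ 10} + #{S_13 ≥ 11} = 14 + 14 = 28.
#{M_13 ≥ 11} = #{S_13 ≥ 11} + #{S_13 ≥ 12} = 14 + 1 = 15.
#{M_13 = 10} = 28 - 15 = 13.
P(M_13 = 10) = 13/8192 = 13/8192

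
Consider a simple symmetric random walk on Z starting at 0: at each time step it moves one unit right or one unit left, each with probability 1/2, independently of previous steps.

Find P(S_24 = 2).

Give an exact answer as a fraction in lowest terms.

Answer: 156009/1048576

Derivation:
To reach position 2 after 24 steps: need 13 steps of +1 and 11 of -1.
Favorable paths: C(24,13) = 2496144
Total paths: 2^24 = 16777216
P = 2496144/16777216 = 156009/1048576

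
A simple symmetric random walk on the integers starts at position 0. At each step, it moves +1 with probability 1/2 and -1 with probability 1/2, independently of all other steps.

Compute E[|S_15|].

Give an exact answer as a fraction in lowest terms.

S_15 takes values m ≡ 1 (mod 2) with |m| ≤ 15; P(S_15=m) = C(15,(15+m)/2)/2^15.
Total paths: 2^15 = 32768
Distribution: P(S=-15)=1/32768, P(S=-13)=15/32768, P(S=-11)=105/32768, P(S=-9)=455/32768, P(S=-7)=1365/32768, P(S=-5)=3003/32768, P(S=-3)=5005/32768, P(S=-1)=6435/32768, P(S=1)=6435/32768, P(S=3)=5005/32768, P(S=5)=3003/32768, P(S=7)=1365/32768, P(S=9)=455/32768, P(S=11)=105/32768, P(S=13)=15/32768, P(S=15)=1/32768
E[|S_15|] = Σ_m |m|·P(S_15=m) = 102960/32768 = 6435/2048

Answer: 6435/2048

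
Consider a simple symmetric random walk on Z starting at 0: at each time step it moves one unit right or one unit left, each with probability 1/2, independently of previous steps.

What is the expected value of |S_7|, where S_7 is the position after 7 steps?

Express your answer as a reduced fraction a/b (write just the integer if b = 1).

S_7 takes values m ≡ 1 (mod 2) with |m| ≤ 7; P(S_7=m) = C(7,(7+m)/2)/2^7.
Total paths: 2^7 = 128
Distribution: P(S=-7)=1/128, P(S=-5)=7/128, P(S=-3)=21/128, P(S=-1)=35/128, P(S=1)=35/128, P(S=3)=21/128, P(S=5)=7/128, P(S=7)=1/128
E[|S_7|] = Σ_m |m|·P(S_7=m) = 280/128 = 35/16

Answer: 35/16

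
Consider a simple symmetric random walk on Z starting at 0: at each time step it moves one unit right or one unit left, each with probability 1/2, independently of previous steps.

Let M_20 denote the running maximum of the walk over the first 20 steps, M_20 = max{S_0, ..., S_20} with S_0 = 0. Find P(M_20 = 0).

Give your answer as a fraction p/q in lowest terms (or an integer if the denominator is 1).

Answer: 46189/262144

Derivation:
Let M_20 = max(S_0,...,S_20). Use the reflection principle: for j ≥ 1, #{paths with M_20 ≥ j} = #{S_20 ≥ j} + #{S_20 ≥ j+1}.
P(M_20 ≥ 0) = 1 since S_0 = 0, so #{M_20 ≥ 0} = 1048576.
#{M_20 ≥ 1} = #{S_20 ≥ 1} + #{S_20 ≥ 2} = 431910 + 431910 = 863820.
#{M_20 = 0} = 1048576 - 863820 = 184756.
P(M_20 = 0) = 184756/1048576 = 46189/262144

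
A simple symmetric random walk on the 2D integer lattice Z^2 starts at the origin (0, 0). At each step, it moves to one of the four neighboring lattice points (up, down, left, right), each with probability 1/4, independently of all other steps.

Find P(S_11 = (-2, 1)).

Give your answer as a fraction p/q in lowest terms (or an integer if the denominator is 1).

Let h be the number of horizontal steps (so 11-h are vertical). To end at (-2,1) need (h-2)/2 right-steps and ((11-h)+1)/2 up-steps.
Sum over h with 2 ≤ h ≤ 10, h ≡ 0 (mod 2), 11-h ≡ 1 (mod 2):
h=2: C(11,2)·C(2,0)·C(9,5) = 55·1·126 = 6930
h=4: C(11,4)·C(4,1)·C(7,4) = 330·4·35 = 46200
h=6: C(11,6)·C(6,2)·C(5,3) = 462·15·10 = 69300
h=8: C(11,8)·C(8,3)·C(3,2) = 165·56·3 = 27720
h=10: C(11,10)·C(10,4)·C(1,1) = 11·210·1 = 2310
Total favorable: 152460
Total paths: 4^11 = 4194304
P = 152460/4194304 = 38115/1048576

Answer: 38115/1048576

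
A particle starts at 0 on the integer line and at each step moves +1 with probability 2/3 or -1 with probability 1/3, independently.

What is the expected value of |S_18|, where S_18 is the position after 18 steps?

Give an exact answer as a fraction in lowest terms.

S_18 takes values m ≡ 0 (mod 2) with |m| ≤ 18; P(S_18=m) = C(18,(18+m)/2) · (2/3)^((18+m)/2) · (1/3)^((18-m)/2).
Distribution: P(S=-18)=1/387420489, P(S=-16)=4/43046721, P(S=-14)=68/43046721, P(S=-12)=2176/129140163, P(S=-10)=5440/43046721, P(S=-8)=30464/43046721, P(S=-6)=396032/129140163, P(S=-4)=452608/43046721, P(S=-2)=1244672/43046721, P(S=0)=24893440/387420489, P(S=2)=4978688/43046721, P(S=4)=7241728/43046721, P(S=6)=25346048/129140163, P(S=8)=7798784/43046721, P(S=10)=5570560/43046721, P(S=12)=8912896/129140163, P(S=14)=1114112/43046721, P(S=16)=262144/43046721, P(S=18)=262144/387420489
E[|S_18|] = Σ_m |m|·P(S_18=m) = 269079674/43046721

Answer: 269079674/43046721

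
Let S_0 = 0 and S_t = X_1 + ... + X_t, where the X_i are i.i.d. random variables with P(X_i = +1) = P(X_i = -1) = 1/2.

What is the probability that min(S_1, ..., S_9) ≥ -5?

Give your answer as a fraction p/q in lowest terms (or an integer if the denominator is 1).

Answer: 123/128

Derivation:
Let f(t,s) = #length-t paths at position s with S_1..S_t all ≥ -5.
f(t,s) = f(t-1,s-1) + f(t-1,s+1) for s ≥ -5; f(t,s) = 0 for s < -5.
t=0: f(0,0)=1
t=1: f(1,-1)=1 f(1,1)=1
t=2: f(2,-2)=1 f(2,0)=2 f(2,2)=1
t=3: f(3,-3)=1 f(3,-1)=3 f(3,1)=3 f(3,3)=1
t=4: f(4,-4)=1 f(4,-2)=4 f(4,0)=6 f(4,2)=4 f(4,4)=1
t=5: f(5,-5)=1 f(5,-3)=5 f(5,-1)=10 f(5,1)=10 f(5,3)=5 f(5,5)=1
t=6: f(6,-4)=6 f(6,-2)=15 f(6,0)=20 f(6,2)=15 f(6,4)=6 f(6,6)=1
t=7: f(7,-5)=6 f(7,-3)=21 f(7,-1)=35 f(7,1)=35 f(7,3)=21 f(7,5)=7 f(7,7)=1
t=8: f(8,-4)=27 f(8,-2)=56 f(8,0)=70 f(8,2)=56 f(8,4)=28 f(8,6)=8 f(8,8)=1
t=9: f(9,-5)=27 f(9,-3)=83 f(9,-1)=126 f(9,1)=126 f(9,3)=84 f(9,5)=36 f(9,7)=9 f(9,9)=1
Σ_s f(9,s) = 492
P = 492/512 = 123/128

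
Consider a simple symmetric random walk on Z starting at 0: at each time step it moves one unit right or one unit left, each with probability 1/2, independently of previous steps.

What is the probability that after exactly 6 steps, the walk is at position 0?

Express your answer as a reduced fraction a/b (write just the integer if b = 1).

To return to 0 after 6 steps: need exactly 3 steps of +1 and 3 of -1.
Favorable paths: C(6,3) = 20
Total paths: 2^6 = 64
P = 20/64 = 5/16

Answer: 5/16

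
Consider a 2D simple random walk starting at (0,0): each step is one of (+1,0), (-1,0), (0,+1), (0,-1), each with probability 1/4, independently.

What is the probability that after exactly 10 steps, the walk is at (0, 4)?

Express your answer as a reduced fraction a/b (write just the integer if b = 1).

Let h be the number of horizontal steps (so 10-h are vertical). To end at (0,4) need (h+0)/2 right-steps and ((10-h)+4)/2 up-steps.
Sum over h with 0 ≤ h ≤ 6, h ≡ 0 (mod 2), 10-h ≡ 0 (mod 2):
h=0: C(10,0)·C(0,0)·C(10,7) = 1·1·120 = 120
h=2: C(10,2)·C(2,1)·C(8,6) = 45·2·28 = 2520
h=4: C(10,4)·C(4,2)·C(6,5) = 210·6·6 = 7560
h=6: C(10,6)·C(6,3)·C(4,4) = 210·20·1 = 4200
Total favorable: 14400
Total paths: 4^10 = 1048576
P = 14400/1048576 = 225/16384

Answer: 225/16384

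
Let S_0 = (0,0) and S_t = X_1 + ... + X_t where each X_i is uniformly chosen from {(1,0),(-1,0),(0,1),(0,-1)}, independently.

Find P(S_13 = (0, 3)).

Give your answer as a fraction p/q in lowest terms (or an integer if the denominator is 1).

Answer: 1656369/67108864

Derivation:
Let h be the number of horizontal steps (so 13-h are vertical). To end at (0,3) need (h+0)/2 right-steps and ((13-h)+3)/2 up-steps.
Sum over h with 0 ≤ h ≤ 10, h ≡ 0 (mod 2), 13-h ≡ 1 (mod 2):
h=0: C(13,0)·C(0,0)·C(13,8) = 1·1·1287 = 1287
h=2: C(13,2)·C(2,1)·C(11,7) = 78·2·330 = 51480
h=4: C(13,4)·C(4,2)·C(9,6) = 715·6·84 = 360360
h=6: C(13,6)·C(6,3)·C(7,5) = 1716·20·21 = 720720
h=8: C(13,8)·C(8,4)·C(5,4) = 1287·70·5 = 450450
h=10: C(13,10)·C(10,5)·C(3,3) = 286·252·1 = 72072
Total favorable: 1656369
Total paths: 4^13 = 67108864
P = 1656369/67108864 = 1656369/67108864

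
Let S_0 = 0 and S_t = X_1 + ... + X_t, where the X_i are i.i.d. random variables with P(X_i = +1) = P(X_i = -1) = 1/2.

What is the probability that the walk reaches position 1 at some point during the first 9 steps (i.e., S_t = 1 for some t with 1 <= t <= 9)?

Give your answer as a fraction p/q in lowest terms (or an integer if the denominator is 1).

Answer: 193/256

Derivation:
Count via complement. Let g(t,s) = #length-t paths at position s with S_1..S_t all ≠ 1.
g(t,s) = g(t-1,s-1) + g(t-1,s+1) for s ≠ 1; g(t,1) = 0.
t=0: g(0,0)=1
t=1: g(1,-1)=1
t=2: g(2,-2)=1 g(2,0)=1
t=3: g(3,-3)=1 g(3,-1)=2
t=4: g(4,-4)=1 g(4,-2)=3 g(4,0)=2
t=5: g(5,-5)=1 g(5,-3)=4 g(5,-1)=5
t=6: g(6,-6)=1 g(6,-4)=5 g(6,-2)=9 g(6,0)=5
t=7: g(7,-7)=1 g(7,-5)=6 g(7,-3)=14 g(7,-1)=14
t=8: g(8,-8)=1 g(8,-6)=7 g(8,-4)=20 g(8,-2)=28 g(8,0)=14
t=9: g(9,-9)=1 g(9,-7)=8 g(9,-5)=27 g(9,-3)=48 g(9,-1)=42
Paths never hitting 1: Σ_s g(9,s) = 126
Paths hitting 1: 2^9 - 126 = 386
P = 386/512 = 193/256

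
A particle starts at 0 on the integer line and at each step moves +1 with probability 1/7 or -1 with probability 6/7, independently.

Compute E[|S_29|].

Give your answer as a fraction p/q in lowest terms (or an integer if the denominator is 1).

Answer: 9528295228907139145900025/459986536544739960976801

Derivation:
S_29 takes values m ≡ 1 (mod 2) with |m| ≤ 29; P(S_29=m) = C(29,(29+m)/2) · (1/7)^((29+m)/2) · (6/7)^((29-m)/2).
Distribution: P(S=-29)=36845653286788892983296/3219905755813179726837607, P(S=-27)=178087324219479649419264/3219905755813179726837607, P(S=-25)=59362441406493216473088/459986536544739960976801, P(S=-23)=89043662109739824709632/459986536544739960976801, P(S=-21)=96463967285551476768768/459986536544739960976801, P(S=-19)=80386639404626230640640/459986536544739960976801, P(S=-17)=53591092936417487093760/459986536544739960976801, P(S=-15)=205432522922933700526080/3219905755813179726837607, P(S=-13)=94156573006344612741120/3219905755813179726837607, P(S=-11)=5230920722574700707840/459986536544739960976801, P(S=-9)=1743640240858233569280/459986536544739960976801, P(S=-7)=501957039034946027520/459986536544739960976801, P(S=-5)=125489259758736506880/459986536544739960976801, P(S=-3)=27350223280750264320/459986536544739960976801, P(S=-1)=36466964374333685760/3219905755813179726837607, P(S=1)=6077827395722280960/3219905755813179726837607, P(S=3)=126621404077547520/459986536544739960976801, P(S=5)=16138022088314880/459986536544739960976801, P(S=7)=1793113565368320/459986536544739960976801, P(S=9)=173019729991680/459986536544739960976801, P(S=11)=14418310832640/459986536544739960976801, P(S=13)=7209155416320/3219905755813179726837607, P(S=15)=436918510080/3219905755813179726837607, P(S=17)=3166076160/459986536544739960976801, P(S=19)=131919840/459986536544739960976801, P(S=21)=4397328/459986536544739960976801, P(S=23)=112752/459986536544739960976801, P(S=25)=2088/459986536544739960976801, P(S=27)=174/3219905755813179726837607, P(S=29)=1/3219905755813179726837607
E[|S_29|] = Σ_m |m|·P(S_29=m) = 9528295228907139145900025/459986536544739960976801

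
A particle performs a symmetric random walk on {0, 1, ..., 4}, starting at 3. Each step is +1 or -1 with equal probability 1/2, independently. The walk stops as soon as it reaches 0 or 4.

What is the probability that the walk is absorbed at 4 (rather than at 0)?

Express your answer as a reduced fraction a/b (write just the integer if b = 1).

Symmetric walk (p = 1/2): the harmonic-function argument gives P(hit 4 before 0 | start at 3) = a/N.
P = 3/4 = 3/4

Answer: 3/4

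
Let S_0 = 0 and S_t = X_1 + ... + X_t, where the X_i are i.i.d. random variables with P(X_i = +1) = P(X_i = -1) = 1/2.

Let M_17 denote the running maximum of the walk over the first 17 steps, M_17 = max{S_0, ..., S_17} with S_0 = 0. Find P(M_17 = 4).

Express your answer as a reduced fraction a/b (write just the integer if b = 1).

Let M_17 = max(S_0,...,S_17). Use the reflection principle: for j ≥ 1, #{paths with M_17 ≥ j} = #{S_17 ≥ j} + #{S_17 ≥ j+1}.
By reflection, #{M_17 ≥ 4} = #{S_17 ≥ 4} + #{S_17 ≥ 5} = 21778 + 21778 = 43556.
#{M_17 ≥ 5} = #{S_17 ≥ 5} + #{S_17 ≥ 6} = 21778 + 9402 = 31180.
#{M_17 = 4} = 43556 - 31180 = 12376.
P(M_17 = 4) = 12376/131072 = 1547/16384

Answer: 1547/16384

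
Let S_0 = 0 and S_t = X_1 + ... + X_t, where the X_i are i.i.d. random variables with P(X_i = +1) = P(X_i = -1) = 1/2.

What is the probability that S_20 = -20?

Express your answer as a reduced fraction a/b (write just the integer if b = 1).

To reach position -20 after 20 steps: need 0 steps of +1 and 20 of -1.
Favorable paths: C(20,0) = 1
Total paths: 2^20 = 1048576
P = 1/1048576 = 1/1048576

Answer: 1/1048576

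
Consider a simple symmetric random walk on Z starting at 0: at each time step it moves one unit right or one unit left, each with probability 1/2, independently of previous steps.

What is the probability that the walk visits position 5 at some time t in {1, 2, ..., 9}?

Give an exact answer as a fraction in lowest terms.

Answer: 7/64

Derivation:
Count via complement. Let g(t,s) = #length-t paths at position s with S_1..S_t all ≠ 5.
g(t,s) = g(t-1,s-1) + g(t-1,s+1) for s ≠ 5; g(t,5) = 0.
t=0: g(0,0)=1
t=1: g(1,-1)=1 g(1,1)=1
t=2: g(2,-2)=1 g(2,0)=2 g(2,2)=1
t=3: g(3,-3)=1 g(3,-1)=3 g(3,1)=3 g(3,3)=1
t=4: g(4,-4)=1 g(4,-2)=4 g(4,0)=6 g(4,2)=4 g(4,4)=1
t=5: g(5,-5)=1 g(5,-3)=5 g(5,-1)=10 g(5,1)=10 g(5,3)=5
t=6: g(6,-6)=1 g(6,-4)=6 g(6,-2)=15 g(6,0)=20 g(6,2)=15 g(6,4)=5
t=7: g(7,-7)=1 g(7,-5)=7 g(7,-3)=21 g(7,-1)=35 g(7,1)=35 g(7,3)=20
t=8: g(8,-8)=1 g(8,-6)=8 g(8,-4)=28 g(8,-2)=56 g(8,0)=70 g(8,2)=55 g(8,4)=20
t=9: g(9,-9)=1 g(9,-7)=9 g(9,-5)=36 g(9,-3)=84 g(9,-1)=126 g(9,1)=125 g(9,3)=75
Paths never hitting 5: Σ_s g(9,s) = 456
Paths hitting 5: 2^9 - 456 = 56
P = 56/512 = 7/64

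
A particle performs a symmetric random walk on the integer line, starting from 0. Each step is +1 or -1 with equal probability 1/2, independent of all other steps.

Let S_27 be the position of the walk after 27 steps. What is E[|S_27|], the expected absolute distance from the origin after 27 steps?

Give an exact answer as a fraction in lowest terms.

S_27 takes values m ≡ 1 (mod 2) with |m| ≤ 27; P(S_27=m) = C(27,(27+m)/2)/2^27.
Total paths: 2^27 = 134217728
Distribution: P(S=-27)=1/134217728, P(S=-25)=27/134217728, P(S=-23)=351/134217728, P(S=-21)=2925/134217728, P(S=-19)=17550/134217728, P(S=-17)=80730/134217728, P(S=-15)=296010/134217728, P(S=-13)=888030/134217728, P(S=-11)=2220075/134217728, P(S=-9)=4686825/134217728, P(S=-7)=8436285/134217728, P(S=-5)=13037895/134217728, P(S=-3)=17383860/134217728, P(S=-1)=20058300/134217728, P(S=1)=20058300/134217728, P(S=3)=17383860/134217728, P(S=5)=13037895/134217728, P(S=7)=8436285/134217728, P(S=9)=4686825/134217728, P(S=11)=2220075/134217728, P(S=13)=888030/134217728, P(S=15)=296010/134217728, P(S=17)=80730/134217728, P(S=19)=17550/134217728, P(S=21)=2925/134217728, P(S=23)=351/134217728, P(S=25)=27/134217728, P(S=27)=1/134217728
E[|S_27|] = Σ_m |m|·P(S_27=m) = 561632400/134217728 = 35102025/8388608

Answer: 35102025/8388608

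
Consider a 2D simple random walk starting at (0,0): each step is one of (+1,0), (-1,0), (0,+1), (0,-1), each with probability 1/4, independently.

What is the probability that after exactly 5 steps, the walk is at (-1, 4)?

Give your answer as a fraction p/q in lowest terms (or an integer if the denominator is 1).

Answer: 5/1024

Derivation:
Let h be the number of horizontal steps (so 5-h are vertical). To end at (-1,4) need (h-1)/2 right-steps and ((5-h)+4)/2 up-steps.
Sum over h with 1 ≤ h ≤ 1, h ≡ 1 (mod 2), 5-h ≡ 0 (mod 2):
h=1: C(5,1)·C(1,0)·C(4,4) = 5·1·1 = 5
Total favorable: 5
Total paths: 4^5 = 1024
P = 5/1024 = 5/1024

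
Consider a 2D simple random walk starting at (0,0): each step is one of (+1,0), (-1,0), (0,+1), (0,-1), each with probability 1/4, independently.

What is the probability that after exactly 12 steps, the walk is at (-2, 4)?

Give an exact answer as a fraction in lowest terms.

Let h be the number of horizontal steps (so 12-h are vertical). To end at (-2,4) need (h-2)/2 right-steps and ((12-h)+4)/2 up-steps.
Sum over h with 2 ≤ h ≤ 8, h ≡ 0 (mod 2), 12-h ≡ 0 (mod 2):
h=2: C(12,2)·C(2,0)·C(10,7) = 66·1·120 = 7920
h=4: C(12,4)·C(4,1)·C(8,6) = 495·4·28 = 55440
h=6: C(12,6)·C(6,2)·C(6,5) = 924·15·6 = 83160
h=8: C(12,8)·C(8,3)·C(4,4) = 495·56·1 = 27720
Total favorable: 174240
Total paths: 4^12 = 16777216
P = 174240/16777216 = 5445/524288

Answer: 5445/524288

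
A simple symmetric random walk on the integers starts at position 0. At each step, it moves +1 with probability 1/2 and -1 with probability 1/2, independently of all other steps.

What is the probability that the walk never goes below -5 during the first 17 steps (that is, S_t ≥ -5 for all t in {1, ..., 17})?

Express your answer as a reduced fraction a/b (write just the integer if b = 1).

Answer: 28067/32768

Derivation:
Let f(t,s) = #length-t paths at position s with S_1..S_t all ≥ -5.
f(t,s) = f(t-1,s-1) + f(t-1,s+1) for s ≥ -5; f(t,s) = 0 for s < -5.
t=0: f(0,0)=1
t=1: f(1,-1)=1 f(1,1)=1
t=2: f(2,-2)=1 f(2,0)=2 f(2,2)=1
t=3: f(3,-3)=1 f(3,-1)=3 f(3,1)=3 f(3,3)=1
t=4: f(4,-4)=1 f(4,-2)=4 f(4,0)=6 f(4,2)=4 f(4,4)=1
t=5: f(5,-5)=1 f(5,-3)=5 f(5,-1)=10 f(5,1)=10 f(5,3)=5 f(5,5)=1
t=6: f(6,-4)=6 f(6,-2)=15 f(6,0)=20 f(6,2)=15 f(6,4)=6 f(6,6)=1
t=7: f(7,-5)=6 f(7,-3)=21 f(7,-1)=35 f(7,1)=35 f(7,3)=21 f(7,5)=7 f(7,7)=1
t=8: f(8,-4)=27 f(8,-2)=56 f(8,0)=70 f(8,2)=56 f(8,4)=28 f(8,6)=8 f(8,8)=1
t=9: f(9,-5)=27 f(9,-3)=83 f(9,-1)=126 f(9,1)=126 f(9,3)=84 f(9,5)=36 f(9,7)=9 f(9,9)=1
t=10: f(10,-4)=110 f(10,-2)=209 f(10,0)=252 f(10,2)=210 f(10,4)=120 f(10,6)=45 f(10,8)=10 f(10,10)=1
t=11: f(11,-5)=110 f(11,-3)=319 f(11,-1)=461 f(11,1)=462 f(11,3)=330 f(11,5)=165 f(11,7)=55 f(11,9)=11 f(11,11)=1
t=12: f(12,-4)=429 f(12,-2)=780 f(12,0)=923 f(12,2)=792 f(12,4)=495 f(12,6)=220 f(12,8)=66 f(12,10)=12 f(12,12)=1
t=13: f(13,-5)=429 f(13,-3)=1209 f(13,-1)=1703 f(13,1)=1715 f(13,3)=1287 f(13,5)=715 f(13,7)=286 f(13,9)=78 f(13,11)=13 f(13,13)=1
t=14: f(14,-4)=1638 f(14,-2)=2912 f(14,0)=3418 f(14,2)=3002 f(14,4)=2002 f(14,6)=1001 f(14,8)=364 f(14,10)=91 f(14,12)=14 f(14,14)=1
t=15: f(15,-5)=1638 f(15,-3)=4550 f(15,-1)=6330 f(15,1)=6420 f(15,3)=5004 f(15,5)=3003 f(15,7)=1365 f(15,9)=455 f(15,11)=105 f(15,13)=15 f(15,15)=1
t=16: f(16,-4)=6188 f(16,-2)=10880 f(16,0)=12750 f(16,2)=11424 f(16,4)=8007 f(16,6)=4368 f(16,8)=1820 f(16,10)=560 f(16,12)=120 f(16,14)=16 f(16,16)=1
t=17: f(17,-5)=6188 f(17,-3)=17068 f(17,-1)=23630 f(17,1)=24174 f(17,3)=19431 f(17,5)=12375 f(17,7)=6188 f(17,9)=2380 f(17,11)=680 f(17,13)=136 f(17,15)=17 f(17,17)=1
Σ_s f(17,s) = 112268
P = 112268/131072 = 28067/32768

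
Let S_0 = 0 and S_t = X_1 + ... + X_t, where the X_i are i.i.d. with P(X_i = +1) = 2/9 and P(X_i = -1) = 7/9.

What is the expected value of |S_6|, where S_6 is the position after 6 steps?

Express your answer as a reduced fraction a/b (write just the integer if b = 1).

Answer: 610010/177147

Derivation:
S_6 takes values m ≡ 0 (mod 2) with |m| ≤ 6; P(S_6=m) = C(6,(6+m)/2) · (2/9)^((6+m)/2) · (7/9)^((6-m)/2).
Distribution: P(S=-6)=117649/531441, P(S=-4)=67228/177147, P(S=-2)=48020/177147, P(S=0)=54880/531441, P(S=2)=3920/177147, P(S=4)=448/177147, P(S=6)=64/531441
E[|S_6|] = Σ_m |m|·P(S_6=m) = 610010/177147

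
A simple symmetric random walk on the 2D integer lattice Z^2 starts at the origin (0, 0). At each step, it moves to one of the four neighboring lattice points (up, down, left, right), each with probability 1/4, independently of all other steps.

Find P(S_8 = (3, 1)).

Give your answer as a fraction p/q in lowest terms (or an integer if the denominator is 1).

Let h be the number of horizontal steps (so 8-h are vertical). To end at (3,1) need (h+3)/2 right-steps and ((8-h)+1)/2 up-steps.
Sum over h with 3 ≤ h ≤ 7, h ≡ 1 (mod 2), 8-h ≡ 1 (mod 2):
h=3: C(8,3)·C(3,3)·C(5,3) = 56·1·10 = 560
h=5: C(8,5)·C(5,4)·C(3,2) = 56·5·3 = 840
h=7: C(8,7)·C(7,5)·C(1,1) = 8·21·1 = 168
Total favorable: 1568
Total paths: 4^8 = 65536
P = 1568/65536 = 49/2048

Answer: 49/2048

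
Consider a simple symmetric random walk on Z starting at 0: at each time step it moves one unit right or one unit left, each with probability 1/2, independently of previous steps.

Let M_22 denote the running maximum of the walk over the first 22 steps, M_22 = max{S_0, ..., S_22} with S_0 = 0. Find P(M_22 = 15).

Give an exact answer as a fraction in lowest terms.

Let M_22 = max(S_0,...,S_22). Use the reflection principle: for j ≥ 1, #{paths with M_22 ≥ j} = #{S_22 ≥ j} + #{S_22 ≥ j+1}.
By reflection, #{M_22 ≥ 15} = #{S_22 ≥ 15} + #{S_22 ≥ 16} = 1794 + 1794 = 3588.
#{M_22 ≥ 16} = #{S_22 ≥ 16} + #{S_22 ≥ 17} = 1794 + 254 = 2048.
#{M_22 = 15} = 3588 - 2048 = 1540.
P(M_22 = 15) = 1540/4194304 = 385/1048576

Answer: 385/1048576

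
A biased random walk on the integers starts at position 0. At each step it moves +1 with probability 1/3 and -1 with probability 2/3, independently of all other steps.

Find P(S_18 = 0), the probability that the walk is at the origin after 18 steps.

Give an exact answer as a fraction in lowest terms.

Answer: 24893440/387420489

Derivation:
To be at 0 after 18 steps: need exactly 9 steps of +1 and 9 of -1.
Number of such sequences: C(18,9) = 48620
Each has probability (1/3)^9 · (2/3)^9 = 512/387420489
P = 48620 · 512/387420489 = 24893440/387420489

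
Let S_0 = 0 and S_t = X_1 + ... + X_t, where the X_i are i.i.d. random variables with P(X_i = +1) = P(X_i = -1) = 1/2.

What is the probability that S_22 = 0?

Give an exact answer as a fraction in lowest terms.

Answer: 88179/524288

Derivation:
To reach position 0 after 22 steps: need 11 steps of +1 and 11 of -1.
Favorable paths: C(22,11) = 705432
Total paths: 2^22 = 4194304
P = 705432/4194304 = 88179/524288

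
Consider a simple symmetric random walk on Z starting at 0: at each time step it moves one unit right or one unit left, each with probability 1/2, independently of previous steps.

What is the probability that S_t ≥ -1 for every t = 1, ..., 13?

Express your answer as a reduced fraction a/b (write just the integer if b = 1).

Let f(t,s) = #length-t paths at position s with S_1..S_t all ≥ -1.
f(t,s) = f(t-1,s-1) + f(t-1,s+1) for s ≥ -1; f(t,s) = 0 for s < -1.
t=0: f(0,0)=1
t=1: f(1,-1)=1 f(1,1)=1
t=2: f(2,0)=2 f(2,2)=1
t=3: f(3,-1)=2 f(3,1)=3 f(3,3)=1
t=4: f(4,0)=5 f(4,2)=4 f(4,4)=1
t=5: f(5,-1)=5 f(5,1)=9 f(5,3)=5 f(5,5)=1
t=6: f(6,0)=14 f(6,2)=14 f(6,4)=6 f(6,6)=1
t=7: f(7,-1)=14 f(7,1)=28 f(7,3)=20 f(7,5)=7 f(7,7)=1
t=8: f(8,0)=42 f(8,2)=48 f(8,4)=27 f(8,6)=8 f(8,8)=1
t=9: f(9,-1)=42 f(9,1)=90 f(9,3)=75 f(9,5)=35 f(9,7)=9 f(9,9)=1
t=10: f(10,0)=132 f(10,2)=165 f(10,4)=110 f(10,6)=44 f(10,8)=10 f(10,10)=1
t=11: f(11,-1)=132 f(11,1)=297 f(11,3)=275 f(11,5)=154 f(11,7)=54 f(11,9)=11 f(11,11)=1
t=12: f(12,0)=429 f(12,2)=572 f(12,4)=429 f(12,6)=208 f(12,8)=65 f(12,10)=12 f(12,12)=1
t=13: f(13,-1)=429 f(13,1)=1001 f(13,3)=1001 f(13,5)=637 f(13,7)=273 f(13,9)=77 f(13,11)=13 f(13,13)=1
Σ_s f(13,s) = 3432
P = 3432/8192 = 429/1024

Answer: 429/1024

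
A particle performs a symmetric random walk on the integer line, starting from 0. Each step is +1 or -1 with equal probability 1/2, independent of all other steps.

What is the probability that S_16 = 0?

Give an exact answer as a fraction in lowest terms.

To return to 0 after 16 steps: need exactly 8 steps of +1 and 8 of -1.
Favorable paths: C(16,8) = 12870
Total paths: 2^16 = 65536
P = 12870/65536 = 6435/32768

Answer: 6435/32768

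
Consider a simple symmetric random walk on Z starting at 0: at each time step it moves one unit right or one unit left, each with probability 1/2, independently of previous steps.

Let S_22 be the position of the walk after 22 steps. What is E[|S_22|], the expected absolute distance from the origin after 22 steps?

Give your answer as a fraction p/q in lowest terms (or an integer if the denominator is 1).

Answer: 969969/262144

Derivation:
S_22 takes values m ≡ 0 (mod 2) with |m| ≤ 22; P(S_22=m) = C(22,(22+m)/2)/2^22.
Total paths: 2^22 = 4194304
Distribution: P(S=-22)=1/4194304, P(S=-20)=22/4194304, P(S=-18)=231/4194304, P(S=-16)=1540/4194304, P(S=-14)=7315/4194304, P(S=-12)=26334/4194304, P(S=-10)=74613/4194304, P(S=-8)=170544/4194304, P(S=-6)=319770/4194304, P(S=-4)=497420/4194304, P(S=-2)=646646/4194304, P(S=0)=705432/4194304, P(S=2)=646646/4194304, P(S=4)=497420/4194304, P(S=6)=319770/4194304, P(S=8)=170544/4194304, P(S=10)=74613/4194304, P(S=12)=26334/4194304, P(S=14)=7315/4194304, P(S=16)=1540/4194304, P(S=18)=231/4194304, P(S=20)=22/4194304, P(S=22)=1/4194304
E[|S_22|] = Σ_m |m|·P(S_22=m) = 15519504/4194304 = 969969/262144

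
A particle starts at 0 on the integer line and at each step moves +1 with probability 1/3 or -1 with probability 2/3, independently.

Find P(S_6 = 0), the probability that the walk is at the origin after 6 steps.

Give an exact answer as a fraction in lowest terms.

Answer: 160/729

Derivation:
To be at 0 after 6 steps: need exactly 3 steps of +1 and 3 of -1.
Number of such sequences: C(6,3) = 20
Each has probability (1/3)^3 · (2/3)^3 = 8/729
P = 20 · 8/729 = 160/729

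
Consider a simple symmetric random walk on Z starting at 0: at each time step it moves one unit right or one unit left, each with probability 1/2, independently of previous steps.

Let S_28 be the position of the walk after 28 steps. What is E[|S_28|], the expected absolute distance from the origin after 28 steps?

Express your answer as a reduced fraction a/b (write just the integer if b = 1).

Answer: 35102025/8388608

Derivation:
S_28 takes values m ≡ 0 (mod 2) with |m| ≤ 28; P(S_28=m) = C(28,(28+m)/2)/2^28.
Total paths: 2^28 = 268435456
Distribution: P(S=-28)=1/268435456, P(S=-26)=28/268435456, P(S=-24)=378/268435456, P(S=-22)=3276/268435456, P(S=-20)=20475/268435456, P(S=-18)=98280/268435456, P(S=-16)=376740/268435456, P(S=-14)=1184040/268435456, P(S=-12)=3108105/268435456, P(S=-10)=6906900/268435456, P(S=-8)=13123110/268435456, P(S=-6)=21474180/268435456, P(S=-4)=30421755/268435456, P(S=-2)=37442160/268435456, P(S=0)=40116600/268435456, P(S=2)=37442160/268435456, P(S=4)=30421755/268435456, P(S=6)=21474180/268435456, P(S=8)=13123110/268435456, P(S=10)=6906900/268435456, P(S=12)=3108105/268435456, P(S=14)=1184040/268435456, P(S=16)=376740/268435456, P(S=18)=98280/268435456, P(S=20)=20475/268435456, P(S=22)=3276/268435456, P(S=24)=378/268435456, P(S=26)=28/268435456, P(S=28)=1/268435456
E[|S_28|] = Σ_m |m|·P(S_28=m) = 1123264800/268435456 = 35102025/8388608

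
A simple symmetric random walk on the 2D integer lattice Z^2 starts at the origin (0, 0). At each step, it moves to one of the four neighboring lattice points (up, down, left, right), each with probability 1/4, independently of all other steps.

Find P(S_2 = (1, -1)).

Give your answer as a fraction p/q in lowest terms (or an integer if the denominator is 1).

Let h be the number of horizontal steps (so 2-h are vertical). To end at (1,-1) need (h+1)/2 right-steps and ((2-h)-1)/2 up-steps.
Sum over h with 1 ≤ h ≤ 1, h ≡ 1 (mod 2), 2-h ≡ 1 (mod 2):
h=1: C(2,1)·C(1,1)·C(1,0) = 2·1·1 = 2
Total favorable: 2
Total paths: 4^2 = 16
P = 2/16 = 1/8

Answer: 1/8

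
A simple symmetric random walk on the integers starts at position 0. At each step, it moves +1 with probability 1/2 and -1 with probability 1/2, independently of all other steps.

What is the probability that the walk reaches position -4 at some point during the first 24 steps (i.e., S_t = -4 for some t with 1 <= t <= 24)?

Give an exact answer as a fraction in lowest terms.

Count via complement. Let g(t,s) = #length-t paths at position s with S_1..S_t all ≠ -4.
g(t,s) = g(t-1,s-1) + g(t-1,s+1) for s ≠ -4; g(t,-4) = 0.
t=0: g(0,0)=1
t=1: g(1,-1)=1 g(1,1)=1
t=2: g(2,-2)=1 g(2,0)=2 g(2,2)=1
t=3: g(3,-3)=1 g(3,-1)=3 g(3,1)=3 g(3,3)=1
t=4: g(4,-2)=4 g(4,0)=6 g(4,2)=4 g(4,4)=1
t=5: g(5,-3)=4 g(5,-1)=10 g(5,1)=10 g(5,3)=5 g(5,5)=1
t=6: g(6,-2)=14 g(6,0)=20 g(6,2)=15 g(6,4)=6 g(6,6)=1
t=7: g(7,-3)=14 g(7,-1)=34 g(7,1)=35 g(7,3)=21 g(7,5)=7 g(7,7)=1
t=8: g(8,-2)=48 g(8,0)=69 g(8,2)=56 g(8,4)=28 g(8,6)=8 g(8,8)=1
t=9: g(9,-3)=48 g(9,-1)=117 g(9,1)=125 g(9,3)=84 g(9,5)=36 g(9,7)=9 g(9,9)=1
t=10: g(10,-2)=165 g(10,0)=242 g(10,2)=209 g(10,4)=120 g(10,6)=45 g(10,8)=10 g(10,10)=1
t=11: g(11,-3)=165 g(11,-1)=407 g(11,1)=451 g(11,3)=329 g(11,5)=165 g(11,7)=55 g(11,9)=11 g(11,11)=1
t=12: g(12,-2)=572 g(12,0)=858 g(12,2)=780 g(12,4)=494 g(12,6)=220 g(12,8)=66 g(12,10)=12 g(12,12)=1
t=13: g(13,-3)=572 g(13,-1)=1430 g(13,1)=1638 g(13,3)=1274 g(13,5)=714 g(13,7)=286 g(13,9)=78 g(13,11)=13 g(13,13)=1
t=14: g(14,-2)=2002 g(14,0)=3068 g(14,2)=2912 g(14,4)=1988 g(14,6)=1000 g(14,8)=364 g(14,10)=91 g(14,12)=14 g(14,14)=1
t=15: g(15,-3)=2002 g(15,-1)=5070 g(15,1)=5980 g(15,3)=4900 g(15,5)=2988 g(15,7)=1364 g(15,9)=455 g(15,11)=105 g(15,13)=15 g(15,15)=1
t=16: g(16,-2)=7072 g(16,0)=11050 g(16,2)=10880 g(16,4)=7888 g(16,6)=4352 g(16,8)=1819 g(16,10)=560 g(16,12)=120 g(16,14)=16 g(16,16)=1
t=17: g(17,-3)=7072 g(17,-1)=18122 g(17,1)=21930 g(17,3)=18768 g(17,5)=12240 g(17,7)=6171 g(17,9)=2379 g(17,11)=680 g(17,13)=136 g(17,15)=17 g(17,17)=1
t=18: g(18,-2)=25194 g(18,0)=40052 g(18,2)=40698 g(18,4)=31008 g(18,6)=18411 g(18,8)=8550 g(18,10)=3059 g(18,12)=816 g(18,14)=153 g(18,16)=18 g(18,18)=1
t=19: g(19,-3)=25194 g(19,-1)=65246 g(19,1)=80750 g(19,3)=71706 g(19,5)=49419 g(19,7)=26961 g(19,9)=11609 g(19,11)=3875 g(19,13)=969 g(19,15)=171 g(19,17)=19 g(19,19)=1
t=20: g(20,-2)=90440 g(20,0)=145996 g(20,2)=152456 g(20,4)=121125 g(20,6)=76380 g(20,8)=38570 g(20,10)=15484 g(20,12)=4844 g(20,14)=1140 g(20,16)=190 g(20,18)=20 g(20,20)=1
t=21: g(21,-3)=90440 g(21,-1)=236436 g(21,1)=298452 g(21,3)=273581 g(21,5)=197505 g(21,7)=114950 g(21,9)=54054 g(21,11)=20328 g(21,13)=5984 g(21,15)=1330 g(21,17)=210 g(21,19)=21 g(21,21)=1
t=22: g(22,-2)=326876 g(22,0)=534888 g(22,2)=572033 g(22,4)=471086 g(22,6)=312455 g(22,8)=169004 g(22,10)=74382 g(22,12)=26312 g(22,14)=7314 g(22,16)=1540 g(22,18)=231 g(22,20)=22 g(22,22)=1
t=23: g(23,-3)=326876 g(23,-1)=861764 g(23,1)=1106921 g(23,3)=1043119 g(23,5)=783541 g(23,7)=481459 g(23,9)=243386 g(23,11)=100694 g(23,13)=33626 g(23,15)=8854 g(23,17)=1771 g(23,19)=253 g(23,21)=23 g(23,23)=1
t=24: g(24,-2)=1188640 g(24,0)=1968685 g(24,2)=2150040 g(24,4)=1826660 g(24,6)=1265000 g(24,8)=724845 g(24,10)=344080 g(24,12)=134320 g(24,14)=42480 g(24,16)=10625 g(24,18)=2024 g(24,20)=276 g(24,22)=24 g(24,24)=1
Paths never hitting -4: Σ_s g(24,s) = 9657700
Paths hitting -4: 2^24 - 9657700 = 7119516
P = 7119516/16777216 = 1779879/4194304

Answer: 1779879/4194304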